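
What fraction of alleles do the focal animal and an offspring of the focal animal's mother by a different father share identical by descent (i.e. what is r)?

Each parent–offspring link contributes a factor of 1/2, and independent paths through distinct common ancestors add.
Half-sibs share one parent — one path of length 2: r = (1/2)^2 = 1/4.

0.25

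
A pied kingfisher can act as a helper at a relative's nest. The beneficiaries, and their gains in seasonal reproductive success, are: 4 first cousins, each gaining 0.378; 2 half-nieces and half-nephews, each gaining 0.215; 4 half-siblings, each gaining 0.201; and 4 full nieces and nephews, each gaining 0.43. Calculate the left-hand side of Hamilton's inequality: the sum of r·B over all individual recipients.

0.87375

r to a first cousin = 1/8 (first cousins share one grandparent pair — two paths of length 4: r = 2·(1/2)^4 = 1/8).
r to a half-niece or half-nephew = 0.125 (half-aunt/uncle↔niece/nephew: one path of length 3: r = (1/2)^3 = 1/8).
r to a half-sibling = 1/4 (half-sibs share one parent — one path of length 2: r = (1/2)^2 = 1/4).
r to a full niece or nephew = 1/4 (full aunt/uncle↔niece/nephew: two paths of length 3 through the shared grandparent pair: r = 2·(1/2)^3 = 1/4).
Summing one r·B term per recipient: 4·0.125·0.378 + 2·0.125·0.215 + 4·0.25·0.201 + 4·0.25·0.43 = 0.87375.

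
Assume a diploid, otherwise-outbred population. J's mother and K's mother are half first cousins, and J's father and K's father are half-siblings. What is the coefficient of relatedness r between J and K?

With two independent routes of shared ancestry, r is the sum of the two contributions.
J and K are related in two ways: half second cousins through their mothers (r = 1/64) and half first cousins through their fathers (r = 1/16).
r = 1/64 + 1/16 = 5/64 = 0.078125.

0.078125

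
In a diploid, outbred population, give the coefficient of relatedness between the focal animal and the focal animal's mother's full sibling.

Each parent–offspring link contributes a factor of 1/2, and independent paths through distinct common ancestors add.
Full aunt/uncle↔niece/nephew: two paths of length 3 through the shared grandparent pair: r = 2·(1/2)^3 = 1/4.

0.25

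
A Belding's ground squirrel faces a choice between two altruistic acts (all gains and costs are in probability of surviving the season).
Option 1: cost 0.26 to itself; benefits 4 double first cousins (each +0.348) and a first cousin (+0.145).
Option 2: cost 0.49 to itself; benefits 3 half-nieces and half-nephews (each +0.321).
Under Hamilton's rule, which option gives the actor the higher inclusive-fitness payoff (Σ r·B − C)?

Option 1: r to a double first cousin = 0.25.
Option 1: r to a first cousin = 0.125.
Option 1: Σ r·B − C = (4·0.25·0.348 + 1·0.125·0.145) − 0.26 = 0.106125.
Option 2: r to a half-niece or half-nephew = 0.125.
Option 2: Σ r·B − C = (3·0.125·0.321) − 0.49 = -0.369625.
Option 1 has the higher net inclusive-fitness payoff.

Option 1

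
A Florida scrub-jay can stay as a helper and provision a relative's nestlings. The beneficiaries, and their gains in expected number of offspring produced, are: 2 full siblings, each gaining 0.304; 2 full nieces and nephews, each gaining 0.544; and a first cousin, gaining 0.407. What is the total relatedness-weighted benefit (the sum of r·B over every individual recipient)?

0.626875

r to a full sibling = 1/2 (full sibs share both parents — two paths of length 2: r = 2·(1/2)^2 = 1/2).
r to a full niece or nephew = 0.25 (full aunt/uncle↔niece/nephew: two paths of length 3 through the shared grandparent pair: r = 2·(1/2)^3 = 1/4).
r to a first cousin = 0.125 (first cousins share one grandparent pair — two paths of length 4: r = 2·(1/2)^4 = 1/8).
Summing one r·B term per recipient: 2·0.5·0.304 + 2·0.25·0.544 + 1·0.125·0.407 = 0.626875.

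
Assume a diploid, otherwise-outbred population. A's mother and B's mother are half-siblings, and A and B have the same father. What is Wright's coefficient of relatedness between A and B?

With two independent routes of shared ancestry, r is the sum of the two contributions.
A and B are related in two ways: half first cousins through their mothers (r = 1/16) and half-sibs through their shared father (r = 1/4).
r = 1/16 + 1/4 = 0.3125.

0.3125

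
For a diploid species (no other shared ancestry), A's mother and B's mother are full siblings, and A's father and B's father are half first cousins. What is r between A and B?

0.140625

With two independent routes of shared ancestry, r is the sum of the two contributions.
A and B are related in two ways: first cousins through their mothers (r = 1/8) and half second cousins through their fathers (r = 1/64).
r = 1/8 + 1/64 = 9/64 = 0.140625.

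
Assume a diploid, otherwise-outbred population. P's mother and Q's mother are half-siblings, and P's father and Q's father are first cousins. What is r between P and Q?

Wright's path rule: contributions from independent ancestry routes add.
P and Q are related in two ways: half first cousins through their mothers (r = 1/16) and second cousins through their fathers (r = 1/32).
r = 1/16 + 1/32 = 0.09375.

0.09375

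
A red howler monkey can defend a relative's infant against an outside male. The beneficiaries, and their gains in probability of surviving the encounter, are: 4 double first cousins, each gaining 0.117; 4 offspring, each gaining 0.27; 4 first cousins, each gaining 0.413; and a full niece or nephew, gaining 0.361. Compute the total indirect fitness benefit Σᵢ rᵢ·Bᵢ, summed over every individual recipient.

r to a double first cousin = 1/4 (double first cousins share both grandparent pairs — four paths of length 4: r = 4·(1/2)^4 = 1/4).
r to an offspring = 0.5 (one parent–offspring link: r = (1/2)^1 = 1/2).
r to a first cousin = 1/8 (first cousins share one grandparent pair — two paths of length 4: r = 2·(1/2)^4 = 1/8).
r to a full niece or nephew = 1/4 (full aunt/uncle↔niece/nephew: two paths of length 3 through the shared grandparent pair: r = 2·(1/2)^3 = 1/4).
Summing one r·B term per recipient: 4·0.25·0.117 + 4·0.5·0.27 + 4·0.125·0.413 + 1·0.25·0.361 = 0.95375.

0.95375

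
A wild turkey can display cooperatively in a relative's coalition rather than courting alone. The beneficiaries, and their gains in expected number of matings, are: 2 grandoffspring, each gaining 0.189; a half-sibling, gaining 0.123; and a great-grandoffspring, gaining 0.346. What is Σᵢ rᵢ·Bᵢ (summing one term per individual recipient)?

0.1685

r to a grandoffspring = 0.25 (two parent–offspring links: r = (1/2)^2 = 1/4).
r to a half-sibling = 1/4 (half-sibs share one parent — one path of length 2: r = (1/2)^2 = 1/4).
r to a great-grandoffspring = 1/8 (three parent–offspring links: r = (1/2)^3 = 1/8).
Summing one r·B term per recipient: 2·0.25·0.189 + 1·0.25·0.123 + 1·0.125·0.346 = 0.1685.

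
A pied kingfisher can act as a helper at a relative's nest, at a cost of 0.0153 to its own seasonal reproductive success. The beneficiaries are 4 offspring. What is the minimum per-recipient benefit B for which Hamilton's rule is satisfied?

r to an offspring = 1/2 (one parent–offspring link: r = (1/2)^1 = 1/2).
Hamilton's rule with n recipients of equal r: n·r·B > C, so B > C/(n·r) = 0.0153/(4·0.5) = 0.0076.

0.0076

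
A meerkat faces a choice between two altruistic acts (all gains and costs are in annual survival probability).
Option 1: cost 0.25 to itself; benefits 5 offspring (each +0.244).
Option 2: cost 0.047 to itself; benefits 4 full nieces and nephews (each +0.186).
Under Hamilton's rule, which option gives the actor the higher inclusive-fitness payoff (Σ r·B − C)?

Option 1

Option 1: r to an offspring = 0.5.
Option 1: Σ r·B − C = (5·0.5·0.244) − 0.25 = 0.36.
Option 2: r to a full niece or nephew = 0.25.
Option 2: Σ r·B − C = (4·0.25·0.186) − 0.047 = 0.139.
Option 1 has the higher net inclusive-fitness payoff.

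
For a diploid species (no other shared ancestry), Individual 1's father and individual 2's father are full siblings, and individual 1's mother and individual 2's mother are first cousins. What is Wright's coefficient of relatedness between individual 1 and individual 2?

0.15625

With two independent routes of shared ancestry, r is the sum of the two contributions.
Individual 1 and individual 2 are related in two ways: first cousins through their fathers (r = 1/8) and second cousins through their mothers (r = 1/32).
r = 1/8 + 1/32 = 0.15625.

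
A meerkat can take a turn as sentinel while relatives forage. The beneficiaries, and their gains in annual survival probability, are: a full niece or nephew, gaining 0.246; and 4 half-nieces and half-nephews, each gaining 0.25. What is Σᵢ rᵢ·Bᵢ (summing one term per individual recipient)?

r to a full niece or nephew = 1/4 (full aunt/uncle↔niece/nephew: two paths of length 3 through the shared grandparent pair: r = 2·(1/2)^3 = 1/4).
r to a half-niece or half-nephew = 1/8 (half-aunt/uncle↔niece/nephew: one path of length 3: r = (1/2)^3 = 1/8).
Summing one r·B term per recipient: 1·0.25·0.246 + 4·0.125·0.25 = 0.1865.

0.1865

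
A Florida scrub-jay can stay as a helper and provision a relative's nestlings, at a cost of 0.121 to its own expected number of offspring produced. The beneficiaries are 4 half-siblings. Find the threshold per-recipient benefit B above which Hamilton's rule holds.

r to a half-sibling = 1/4 (half-sibs share one parent — one path of length 2: r = (1/2)^2 = 1/4).
Hamilton's rule with n recipients of equal r: n·r·B > C, so B > C/(n·r) = 0.121/(4·0.25) = 0.121.

0.121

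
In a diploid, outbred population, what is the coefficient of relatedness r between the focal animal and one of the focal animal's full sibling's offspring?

Each parent–offspring link contributes a factor of 1/2, and independent paths through distinct common ancestors add.
Full aunt/uncle↔niece/nephew: two paths of length 3 through the shared grandparent pair: r = 2·(1/2)^3 = 1/4.

0.25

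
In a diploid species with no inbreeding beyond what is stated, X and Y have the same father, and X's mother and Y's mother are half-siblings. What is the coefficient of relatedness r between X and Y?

Wright's path rule: contributions from independent ancestry routes add.
X and Y are related in two ways: half-sibs through their shared father (r = 1/4) and half first cousins through their mothers (r = 1/16).
r = 1/4 + 1/16 = 0.3125.

0.3125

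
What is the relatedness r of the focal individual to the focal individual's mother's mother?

0.25

Each parent–offspring link contributes a factor of 1/2, and independent paths through distinct common ancestors add.
Two parent–offspring links: r = (1/2)^2 = 1/4.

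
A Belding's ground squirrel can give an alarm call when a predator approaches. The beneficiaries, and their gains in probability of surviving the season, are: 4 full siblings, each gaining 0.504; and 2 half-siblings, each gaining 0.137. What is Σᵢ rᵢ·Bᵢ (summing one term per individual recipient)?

r to a full sibling = 1/2 (full sibs share both parents — two paths of length 2: r = 2·(1/2)^2 = 1/2).
r to a half-sibling = 1/4 (half-sibs share one parent — one path of length 2: r = (1/2)^2 = 1/4).
Summing one r·B term per recipient: 4·0.5·0.504 + 2·0.25·0.137 = 1.0765.

1.0765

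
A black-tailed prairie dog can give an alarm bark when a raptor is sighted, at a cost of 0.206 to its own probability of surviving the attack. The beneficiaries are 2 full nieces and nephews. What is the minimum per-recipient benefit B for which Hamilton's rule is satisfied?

0.412

r to a full niece or nephew = 0.25 (full aunt/uncle↔niece/nephew: two paths of length 3 through the shared grandparent pair: r = 2·(1/2)^3 = 1/4).
Hamilton's rule with n recipients of equal r: n·r·B > C, so B > C/(n·r) = 0.206/(2·0.25) = 0.412.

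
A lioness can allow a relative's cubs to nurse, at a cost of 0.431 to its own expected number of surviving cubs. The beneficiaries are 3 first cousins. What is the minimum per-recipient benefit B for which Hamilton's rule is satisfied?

1.1493

r to a first cousin = 1/8 (first cousins share one grandparent pair — two paths of length 4: r = 2·(1/2)^4 = 1/8).
Hamilton's rule with n recipients of equal r: n·r·B > C, so B > C/(n·r) = 0.431/(3·0.125) = 1.1493.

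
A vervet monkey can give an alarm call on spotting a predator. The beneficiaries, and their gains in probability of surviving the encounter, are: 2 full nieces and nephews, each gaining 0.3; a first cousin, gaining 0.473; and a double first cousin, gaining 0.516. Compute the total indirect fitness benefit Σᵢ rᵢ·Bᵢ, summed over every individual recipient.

0.338125

r to a full niece or nephew = 1/4 (full aunt/uncle↔niece/nephew: two paths of length 3 through the shared grandparent pair: r = 2·(1/2)^3 = 1/4).
r to a first cousin = 1/8 (first cousins share one grandparent pair — two paths of length 4: r = 2·(1/2)^4 = 1/8).
r to a double first cousin = 1/4 (double first cousins share both grandparent pairs — four paths of length 4: r = 4·(1/2)^4 = 1/4).
Summing one r·B term per recipient: 2·0.25·0.3 + 1·0.125·0.473 + 1·0.25·0.516 = 0.338125.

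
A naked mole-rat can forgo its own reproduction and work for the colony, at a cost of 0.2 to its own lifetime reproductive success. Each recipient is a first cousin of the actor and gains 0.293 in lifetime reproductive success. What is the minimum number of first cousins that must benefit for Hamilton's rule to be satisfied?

6

r to a first cousin = 1/8 (first cousins share one grandparent pair — two paths of length 4: r = 2·(1/2)^4 = 1/8).
Hamilton's rule: n·r·B > C  ⇒  n > C/(r·B) = 0.2/(0.125·0.293) = 5.461.
The smallest integer exceeding 5.461 is 6.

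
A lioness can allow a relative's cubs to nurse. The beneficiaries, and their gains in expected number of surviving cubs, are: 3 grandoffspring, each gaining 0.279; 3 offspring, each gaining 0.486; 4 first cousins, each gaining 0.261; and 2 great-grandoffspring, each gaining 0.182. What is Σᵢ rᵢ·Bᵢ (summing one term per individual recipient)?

1.11425

r to a grandoffspring = 0.25 (two parent–offspring links: r = (1/2)^2 = 1/4).
r to an offspring = 0.5 (one parent–offspring link: r = (1/2)^1 = 1/2).
r to a first cousin = 0.125 (first cousins share one grandparent pair — two paths of length 4: r = 2·(1/2)^4 = 1/8).
r to a great-grandoffspring = 1/8 (three parent–offspring links: r = (1/2)^3 = 1/8).
Summing one r·B term per recipient: 3·0.25·0.279 + 3·0.5·0.486 + 4·0.125·0.261 + 2·0.125·0.182 = 1.11425.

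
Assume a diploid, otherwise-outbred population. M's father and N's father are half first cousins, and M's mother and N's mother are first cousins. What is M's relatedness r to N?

Relatedness sums over independent paths through distinct common ancestors.
M and N are related in two ways: half second cousins through their fathers (r = 1/64) and second cousins through their mothers (r = 1/32).
r = 1/64 + 1/32 = 3/64 = 0.046875.

0.046875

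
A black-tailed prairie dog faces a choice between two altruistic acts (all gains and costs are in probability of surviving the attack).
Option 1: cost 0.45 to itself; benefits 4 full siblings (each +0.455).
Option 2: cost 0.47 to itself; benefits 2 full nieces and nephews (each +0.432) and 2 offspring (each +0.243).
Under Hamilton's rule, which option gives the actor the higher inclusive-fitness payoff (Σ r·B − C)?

Option 1: r to a full sibling = 0.5.
Option 1: Σ r·B − C = (4·0.5·0.455) − 0.45 = 0.46.
Option 2: r to a full niece or nephew = 0.25.
Option 2: r to an offspring = 0.5.
Option 2: Σ r·B − C = (2·0.25·0.432 + 2·0.5·0.243) − 0.47 = -0.011.
Option 1 has the higher net inclusive-fitness payoff.

Option 1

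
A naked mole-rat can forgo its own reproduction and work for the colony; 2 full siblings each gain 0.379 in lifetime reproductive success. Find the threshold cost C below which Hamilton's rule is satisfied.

r to a full sibling = 1/2 (full sibs share both parents — two paths of length 2: r = 2·(1/2)^2 = 1/2).
Hamilton's rule: n·r·B > C, so the trait is favored while C < n·r·B = 2·0.5·0.379 = 0.379.

0.379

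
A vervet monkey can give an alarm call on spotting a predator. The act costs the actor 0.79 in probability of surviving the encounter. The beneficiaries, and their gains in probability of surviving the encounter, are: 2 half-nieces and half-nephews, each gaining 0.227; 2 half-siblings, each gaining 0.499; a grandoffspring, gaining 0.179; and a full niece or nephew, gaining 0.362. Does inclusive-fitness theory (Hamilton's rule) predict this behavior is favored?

Hamilton's rule: the trait is favored when the sum of r·B over every recipient exceeds the actor's cost C.
r to a half-niece or half-nephew = 0.125 (half-aunt/uncle↔niece/nephew: one path of length 3: r = (1/2)^3 = 1/8).
r to a half-sibling = 0.25 (half-sibs share one parent — one path of length 2: r = (1/2)^2 = 1/4).
r to a grandoffspring = 0.25 (two parent–offspring links: r = (1/2)^2 = 1/4).
r to a full niece or nephew = 1/4 (full aunt/uncle↔niece/nephew: two paths of length 3 through the shared grandparent pair: r = 2·(1/2)^3 = 1/4).
Summing one r·B term per recipient: 2·0.125·0.227 + 2·0.25·0.499 + 1·0.25·0.179 + 1·0.25·0.362 = 0.4415.
0.4415 < 0.79: the indirect benefit is less than the cost.

No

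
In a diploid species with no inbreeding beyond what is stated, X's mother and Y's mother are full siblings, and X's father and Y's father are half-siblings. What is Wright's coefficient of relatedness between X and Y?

0.1875

Relatedness sums over independent paths through distinct common ancestors.
X and Y are related in two ways: first cousins through their mothers (r = 1/8) and half first cousins through their fathers (r = 1/16).
r = 1/8 + 1/16 = 3/16 = 0.1875.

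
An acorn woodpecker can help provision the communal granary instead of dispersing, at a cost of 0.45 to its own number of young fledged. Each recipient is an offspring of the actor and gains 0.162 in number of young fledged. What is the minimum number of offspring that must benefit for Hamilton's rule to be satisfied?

r to an offspring = 1/2 (one parent–offspring link: r = (1/2)^1 = 1/2).
Hamilton's rule: n·r·B > C  ⇒  n > C/(r·B) = 0.45/(0.5·0.162) = 5.556.
The smallest integer exceeding 5.556 is 6.

6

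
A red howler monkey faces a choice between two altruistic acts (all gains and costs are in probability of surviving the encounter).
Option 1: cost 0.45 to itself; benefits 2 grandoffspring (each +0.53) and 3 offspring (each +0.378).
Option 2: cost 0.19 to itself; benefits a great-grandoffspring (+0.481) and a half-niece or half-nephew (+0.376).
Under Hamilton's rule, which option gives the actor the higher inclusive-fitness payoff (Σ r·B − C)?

Option 1

Option 1: r to a grandoffspring = 0.25.
Option 1: r to an offspring = 0.5.
Option 1: Σ r·B − C = (2·0.25·0.53 + 3·0.5·0.378) − 0.45 = 0.382.
Option 2: r to a great-grandoffspring = 0.125.
Option 2: r to a half-niece or half-nephew = 0.125.
Option 2: Σ r·B − C = (1·0.125·0.481 + 1·0.125·0.376) − 0.19 = -0.082875.
Option 1 has the higher net inclusive-fitness payoff.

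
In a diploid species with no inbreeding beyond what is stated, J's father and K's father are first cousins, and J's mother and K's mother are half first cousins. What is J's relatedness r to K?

Wright's path rule: contributions from independent ancestry routes add.
J and K are related in two ways: second cousins through their fathers (r = 1/32) and half second cousins through their mothers (r = 1/64).
r = 1/32 + 1/64 = 0.046875.

0.046875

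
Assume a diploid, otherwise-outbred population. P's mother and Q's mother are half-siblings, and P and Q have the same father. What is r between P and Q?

0.3125

Relatedness sums over independent paths through distinct common ancestors.
P and Q are related in two ways: half first cousins through their mothers (r = 1/16) and half-sibs through their shared father (r = 1/4).
r = 1/16 + 1/4 = 0.3125.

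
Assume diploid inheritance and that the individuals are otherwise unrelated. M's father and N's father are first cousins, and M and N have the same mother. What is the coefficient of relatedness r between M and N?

With two independent routes of shared ancestry, r is the sum of the two contributions.
M and N are related in two ways: second cousins through their fathers (r = 1/32) and half-sibs through their shared mother (r = 1/4).
r = 1/32 + 1/4 = 0.28125.

0.28125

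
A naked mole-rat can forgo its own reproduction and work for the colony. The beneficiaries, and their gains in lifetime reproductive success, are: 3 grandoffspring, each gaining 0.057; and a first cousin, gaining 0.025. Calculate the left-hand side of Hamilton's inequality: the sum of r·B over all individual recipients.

r to a grandoffspring = 1/4 (two parent–offspring links: r = (1/2)^2 = 1/4).
r to a first cousin = 0.125 (first cousins share one grandparent pair — two paths of length 4: r = 2·(1/2)^4 = 1/8).
Summing one r·B term per recipient: 3·0.25·0.057 + 1·0.125·0.025 = 0.045875.

0.045875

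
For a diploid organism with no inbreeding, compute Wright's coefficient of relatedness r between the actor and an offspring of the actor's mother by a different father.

Each parent–offspring link contributes a factor of 1/2, and independent paths through distinct common ancestors add.
Half-sibs share one parent — one path of length 2: r = (1/2)^2 = 1/4.

0.25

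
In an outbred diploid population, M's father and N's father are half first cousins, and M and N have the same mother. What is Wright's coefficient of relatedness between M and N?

Relatedness sums over independent paths through distinct common ancestors.
M and N are related in two ways: half second cousins through their fathers (r = 1/64) and half-sibs through their shared mother (r = 1/4).
r = 1/64 + 1/4 = 17/64 = 0.265625.

0.265625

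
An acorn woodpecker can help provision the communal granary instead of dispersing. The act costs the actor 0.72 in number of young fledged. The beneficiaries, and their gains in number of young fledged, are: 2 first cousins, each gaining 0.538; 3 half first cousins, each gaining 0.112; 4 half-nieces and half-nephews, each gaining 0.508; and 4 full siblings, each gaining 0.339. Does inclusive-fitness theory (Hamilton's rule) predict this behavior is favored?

Yes

Hamilton's rule: the trait is favored when the sum of r·B over every recipient exceeds the actor's cost C.
r to a first cousin = 1/8 (first cousins share one grandparent pair — two paths of length 4: r = 2·(1/2)^4 = 1/8).
r to a half first cousin = 0.0625 (half first cousins share one grandparent — one path of length 4: r = (1/2)^4 = 1/16).
r to a half-niece or half-nephew = 1/8 (half-aunt/uncle↔niece/nephew: one path of length 3: r = (1/2)^3 = 1/8).
r to a full sibling = 0.5 (full sibs share both parents — two paths of length 2: r = 2·(1/2)^2 = 1/2).
Summing one r·B term per recipient: 2·0.125·0.538 + 3·0.0625·0.112 + 4·0.125·0.508 + 4·0.5·0.339 = 1.0875.
1.0875 > 0.72: the indirect benefit exceeds the cost.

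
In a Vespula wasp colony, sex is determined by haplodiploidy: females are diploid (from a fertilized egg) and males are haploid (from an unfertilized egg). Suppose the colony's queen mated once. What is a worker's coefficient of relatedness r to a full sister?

0.75

Haplodiploid full sisters inherit their father's entire haploid genome identically (contributing 1/2) and on average half of their mother's contribution (1/2 · 1/2 = 1/4); r = 1/2 + 1/4 = 3/4.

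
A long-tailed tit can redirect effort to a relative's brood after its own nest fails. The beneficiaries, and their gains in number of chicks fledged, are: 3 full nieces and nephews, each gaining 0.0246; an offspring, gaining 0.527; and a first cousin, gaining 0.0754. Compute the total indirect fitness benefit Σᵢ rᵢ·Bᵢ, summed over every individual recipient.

0.291375

r to a full niece or nephew = 0.25 (full aunt/uncle↔niece/nephew: two paths of length 3 through the shared grandparent pair: r = 2·(1/2)^3 = 1/4).
r to an offspring = 0.5 (one parent–offspring link: r = (1/2)^1 = 1/2).
r to a first cousin = 0.125 (first cousins share one grandparent pair — two paths of length 4: r = 2·(1/2)^4 = 1/8).
Summing one r·B term per recipient: 3·0.25·0.0246 + 1·0.5·0.527 + 1·0.125·0.0754 = 0.291375.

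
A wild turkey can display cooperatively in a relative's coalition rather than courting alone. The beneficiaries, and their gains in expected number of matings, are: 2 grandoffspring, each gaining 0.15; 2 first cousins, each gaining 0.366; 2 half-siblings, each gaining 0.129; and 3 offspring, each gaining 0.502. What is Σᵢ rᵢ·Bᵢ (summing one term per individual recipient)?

r to a grandoffspring = 0.25 (two parent–offspring links: r = (1/2)^2 = 1/4).
r to a first cousin = 0.125 (first cousins share one grandparent pair — two paths of length 4: r = 2·(1/2)^4 = 1/8).
r to a half-sibling = 1/4 (half-sibs share one parent — one path of length 2: r = (1/2)^2 = 1/4).
r to an offspring = 0.5 (one parent–offspring link: r = (1/2)^1 = 1/2).
Summing one r·B term per recipient: 2·0.25·0.15 + 2·0.125·0.366 + 2·0.25·0.129 + 3·0.5·0.502 = 0.984.

0.984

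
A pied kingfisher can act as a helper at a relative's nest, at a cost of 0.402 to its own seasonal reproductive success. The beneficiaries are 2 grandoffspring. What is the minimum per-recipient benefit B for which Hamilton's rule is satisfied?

r to a grandoffspring = 1/4 (two parent–offspring links: r = (1/2)^2 = 1/4).
Hamilton's rule with n recipients of equal r: n·r·B > C, so B > C/(n·r) = 0.402/(2·0.25) = 0.804.

0.804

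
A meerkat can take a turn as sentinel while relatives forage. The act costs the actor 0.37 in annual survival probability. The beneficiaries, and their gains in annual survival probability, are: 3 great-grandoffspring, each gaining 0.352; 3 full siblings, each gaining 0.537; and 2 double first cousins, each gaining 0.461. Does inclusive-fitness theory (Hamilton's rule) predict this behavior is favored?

Hamilton's rule: the trait is favored when the sum of r·B over every recipient exceeds the actor's cost C.
r to a great-grandoffspring = 0.125 (three parent–offspring links: r = (1/2)^3 = 1/8).
r to a full sibling = 0.5 (full sibs share both parents — two paths of length 2: r = 2·(1/2)^2 = 1/2).
r to a double first cousin = 0.25 (double first cousins share both grandparent pairs — four paths of length 4: r = 4·(1/2)^4 = 1/4).
Summing one r·B term per recipient: 3·0.125·0.352 + 3·0.5·0.537 + 2·0.25·0.461 = 1.168.
1.168 > 0.37: the indirect benefit exceeds the cost.

Yes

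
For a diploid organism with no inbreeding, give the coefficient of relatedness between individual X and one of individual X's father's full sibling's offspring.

Each parent–offspring link contributes a factor of 1/2, and independent paths through distinct common ancestors add.
First cousins share one grandparent pair — two paths of length 4: r = 2·(1/2)^4 = 1/8.

0.125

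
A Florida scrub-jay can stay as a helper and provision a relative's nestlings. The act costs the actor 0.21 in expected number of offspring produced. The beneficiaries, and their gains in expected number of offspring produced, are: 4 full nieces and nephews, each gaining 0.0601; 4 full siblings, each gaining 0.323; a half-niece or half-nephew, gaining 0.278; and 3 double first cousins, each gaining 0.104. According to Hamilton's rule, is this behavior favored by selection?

Hamilton's rule: the trait is favored when the sum of r·B over every recipient exceeds the actor's cost C.
r to a full niece or nephew = 0.25 (full aunt/uncle↔niece/nephew: two paths of length 3 through the shared grandparent pair: r = 2·(1/2)^3 = 1/4).
r to a full sibling = 1/2 (full sibs share both parents — two paths of length 2: r = 2·(1/2)^2 = 1/2).
r to a half-niece or half-nephew = 1/8 (half-aunt/uncle↔niece/nephew: one path of length 3: r = (1/2)^3 = 1/8).
r to a double first cousin = 0.25 (double first cousins share both grandparent pairs — four paths of length 4: r = 4·(1/2)^4 = 1/4).
Summing one r·B term per recipient: 4·0.25·0.0601 + 4·0.5·0.323 + 1·0.125·0.278 + 3·0.25·0.104 = 0.81885.
0.81885 > 0.21: the indirect benefit exceeds the cost.

Yes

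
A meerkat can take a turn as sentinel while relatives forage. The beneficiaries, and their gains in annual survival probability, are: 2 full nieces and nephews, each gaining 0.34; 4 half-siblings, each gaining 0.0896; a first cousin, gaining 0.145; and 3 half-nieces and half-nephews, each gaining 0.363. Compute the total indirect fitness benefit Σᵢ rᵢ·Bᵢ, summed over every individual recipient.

0.41385

r to a full niece or nephew = 1/4 (full aunt/uncle↔niece/nephew: two paths of length 3 through the shared grandparent pair: r = 2·(1/2)^3 = 1/4).
r to a half-sibling = 0.25 (half-sibs share one parent — one path of length 2: r = (1/2)^2 = 1/4).
r to a first cousin = 0.125 (first cousins share one grandparent pair — two paths of length 4: r = 2·(1/2)^4 = 1/8).
r to a half-niece or half-nephew = 1/8 (half-aunt/uncle↔niece/nephew: one path of length 3: r = (1/2)^3 = 1/8).
Summing one r·B term per recipient: 2·0.25·0.34 + 4·0.25·0.0896 + 1·0.125·0.145 + 3·0.125·0.363 = 0.41385.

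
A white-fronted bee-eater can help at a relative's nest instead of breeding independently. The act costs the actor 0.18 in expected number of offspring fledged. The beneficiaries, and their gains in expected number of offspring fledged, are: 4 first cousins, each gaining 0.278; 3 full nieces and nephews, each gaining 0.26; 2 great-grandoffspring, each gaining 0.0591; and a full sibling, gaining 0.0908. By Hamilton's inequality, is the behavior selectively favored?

Yes

Hamilton's rule: the trait is favored when the sum of r·B over every recipient exceeds the actor's cost C.
r to a first cousin = 1/8 (first cousins share one grandparent pair — two paths of length 4: r = 2·(1/2)^4 = 1/8).
r to a full niece or nephew = 1/4 (full aunt/uncle↔niece/nephew: two paths of length 3 through the shared grandparent pair: r = 2·(1/2)^3 = 1/4).
r to a great-grandoffspring = 1/8 (three parent–offspring links: r = (1/2)^3 = 1/8).
r to a full sibling = 0.5 (full sibs share both parents — two paths of length 2: r = 2·(1/2)^2 = 1/2).
Summing one r·B term per recipient: 4·0.125·0.278 + 3·0.25·0.26 + 2·0.125·0.0591 + 1·0.5·0.0908 = 0.394175.
0.394175 > 0.18: the indirect benefit exceeds the cost.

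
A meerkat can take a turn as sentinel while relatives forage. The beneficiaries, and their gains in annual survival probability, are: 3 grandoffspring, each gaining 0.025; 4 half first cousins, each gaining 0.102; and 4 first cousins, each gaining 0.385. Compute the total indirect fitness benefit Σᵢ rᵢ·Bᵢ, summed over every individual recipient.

0.23675

r to a grandoffspring = 0.25 (two parent–offspring links: r = (1/2)^2 = 1/4).
r to a half first cousin = 1/16 (half first cousins share one grandparent — one path of length 4: r = (1/2)^4 = 1/16).
r to a first cousin = 1/8 (first cousins share one grandparent pair — two paths of length 4: r = 2·(1/2)^4 = 1/8).
Summing one r·B term per recipient: 3·0.25·0.025 + 4·0.0625·0.102 + 4·0.125·0.385 = 0.23675.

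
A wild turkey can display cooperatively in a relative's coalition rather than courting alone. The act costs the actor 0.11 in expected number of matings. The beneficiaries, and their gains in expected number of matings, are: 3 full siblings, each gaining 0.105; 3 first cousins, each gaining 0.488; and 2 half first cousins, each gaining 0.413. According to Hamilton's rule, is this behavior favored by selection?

Yes

Hamilton's rule: the trait is favored when the sum of r·B over every recipient exceeds the actor's cost C.
r to a full sibling = 0.5 (full sibs share both parents — two paths of length 2: r = 2·(1/2)^2 = 1/2).
r to a first cousin = 1/8 (first cousins share one grandparent pair — two paths of length 4: r = 2·(1/2)^4 = 1/8).
r to a half first cousin = 0.0625 (half first cousins share one grandparent — one path of length 4: r = (1/2)^4 = 1/16).
Summing one r·B term per recipient: 3·0.5·0.105 + 3·0.125·0.488 + 2·0.0625·0.413 = 0.392125.
0.392125 > 0.11: the indirect benefit exceeds the cost.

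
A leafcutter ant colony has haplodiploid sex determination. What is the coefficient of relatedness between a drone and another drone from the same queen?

Haploid brothers each carry a random half of the queen's diploid genome, so on average they share half: r = 1/2.

0.5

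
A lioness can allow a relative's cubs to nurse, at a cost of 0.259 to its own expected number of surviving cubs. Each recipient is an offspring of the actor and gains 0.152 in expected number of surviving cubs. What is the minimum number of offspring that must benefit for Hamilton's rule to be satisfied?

r to an offspring = 0.5 (one parent–offspring link: r = (1/2)^1 = 1/2).
Hamilton's rule: n·r·B > C  ⇒  n > C/(r·B) = 0.259/(0.5·0.152) = 3.408.
The smallest integer exceeding 3.408 is 4.

4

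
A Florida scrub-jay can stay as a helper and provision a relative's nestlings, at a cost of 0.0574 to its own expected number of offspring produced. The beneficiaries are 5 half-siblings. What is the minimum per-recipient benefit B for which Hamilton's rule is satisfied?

0.0459

r to a half-sibling = 1/4 (half-sibs share one parent — one path of length 2: r = (1/2)^2 = 1/4).
Hamilton's rule with n recipients of equal r: n·r·B > C, so B > C/(n·r) = 0.0574/(5·0.25) = 0.0459.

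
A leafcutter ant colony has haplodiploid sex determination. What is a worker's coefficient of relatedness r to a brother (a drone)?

Her haploid brother carries none of their father's genes and a random half of their mother's genome; that half matches the maternal half of her own genome with probability 1/2: r = 1/2 · 1/2 = 1/4.

0.25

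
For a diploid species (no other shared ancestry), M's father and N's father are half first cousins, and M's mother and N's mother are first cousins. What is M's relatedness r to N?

0.046875

Independent pedigree routes through distinct common ancestors add.
M and N are related in two ways: half second cousins through their fathers (r = 1/64) and second cousins through their mothers (r = 1/32).
r = 1/64 + 1/32 = 3/64 = 0.046875.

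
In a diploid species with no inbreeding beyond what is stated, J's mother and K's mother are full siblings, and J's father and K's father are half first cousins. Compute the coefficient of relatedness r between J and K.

0.140625

Independent pedigree routes through distinct common ancestors add.
J and K are related in two ways: first cousins through their mothers (r = 1/8) and half second cousins through their fathers (r = 1/64).
r = 1/8 + 1/64 = 0.140625.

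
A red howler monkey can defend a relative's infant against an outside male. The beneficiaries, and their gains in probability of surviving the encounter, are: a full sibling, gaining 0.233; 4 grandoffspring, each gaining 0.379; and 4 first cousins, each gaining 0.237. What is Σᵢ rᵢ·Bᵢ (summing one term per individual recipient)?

r to a full sibling = 1/2 (full sibs share both parents — two paths of length 2: r = 2·(1/2)^2 = 1/2).
r to a grandoffspring = 1/4 (two parent–offspring links: r = (1/2)^2 = 1/4).
r to a first cousin = 0.125 (first cousins share one grandparent pair — two paths of length 4: r = 2·(1/2)^4 = 1/8).
Summing one r·B term per recipient: 1·0.5·0.233 + 4·0.25·0.379 + 4·0.125·0.237 = 0.614.

0.614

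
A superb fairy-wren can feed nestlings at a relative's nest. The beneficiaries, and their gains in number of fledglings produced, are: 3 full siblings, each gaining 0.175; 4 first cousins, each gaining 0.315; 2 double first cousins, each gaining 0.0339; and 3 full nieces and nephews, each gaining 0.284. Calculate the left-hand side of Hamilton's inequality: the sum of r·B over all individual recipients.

r to a full sibling = 0.5 (full sibs share both parents — two paths of length 2: r = 2·(1/2)^2 = 1/2).
r to a first cousin = 1/8 (first cousins share one grandparent pair — two paths of length 4: r = 2·(1/2)^4 = 1/8).
r to a double first cousin = 1/4 (double first cousins share both grandparent pairs — four paths of length 4: r = 4·(1/2)^4 = 1/4).
r to a full niece or nephew = 0.25 (full aunt/uncle↔niece/nephew: two paths of length 3 through the shared grandparent pair: r = 2·(1/2)^3 = 1/4).
Summing one r·B term per recipient: 3·0.5·0.175 + 4·0.125·0.315 + 2·0.25·0.0339 + 3·0.25·0.284 = 0.64995.

0.64995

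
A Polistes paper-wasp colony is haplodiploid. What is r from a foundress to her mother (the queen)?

0.5

One meiotic link between diploid queen and diploid daughter: r = 1/2.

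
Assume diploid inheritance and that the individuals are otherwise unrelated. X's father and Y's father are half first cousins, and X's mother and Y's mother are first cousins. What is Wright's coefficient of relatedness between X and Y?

0.046875

Wright's path rule: contributions from independent ancestry routes add.
X and Y are related in two ways: half second cousins through their fathers (r = 1/64) and second cousins through their mothers (r = 1/32).
r = 1/64 + 1/32 = 3/64 = 0.046875.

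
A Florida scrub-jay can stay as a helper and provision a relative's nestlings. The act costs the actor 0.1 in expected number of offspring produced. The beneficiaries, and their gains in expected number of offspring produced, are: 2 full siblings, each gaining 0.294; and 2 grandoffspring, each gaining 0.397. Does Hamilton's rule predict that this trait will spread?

Hamilton's rule: the trait is favored when the sum of r·B over every recipient exceeds the actor's cost C.
r to a full sibling = 1/2 (full sibs share both parents — two paths of length 2: r = 2·(1/2)^2 = 1/2).
r to a grandoffspring = 0.25 (two parent–offspring links: r = (1/2)^2 = 1/4).
Summing one r·B term per recipient: 2·0.5·0.294 + 2·0.25·0.397 = 0.4925.
0.4925 > 0.1: the indirect benefit exceeds the cost.

Yes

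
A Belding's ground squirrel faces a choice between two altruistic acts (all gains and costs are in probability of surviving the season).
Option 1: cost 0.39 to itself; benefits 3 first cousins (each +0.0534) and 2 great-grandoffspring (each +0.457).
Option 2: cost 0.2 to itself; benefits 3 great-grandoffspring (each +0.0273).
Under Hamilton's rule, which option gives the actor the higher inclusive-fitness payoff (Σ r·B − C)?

Option 2

Option 1: r to a first cousin = 0.125.
Option 1: r to a great-grandoffspring = 0.125.
Option 1: Σ r·B − C = (3·0.125·0.0534 + 2·0.125·0.457) − 0.39 = -0.255725.
Option 2: r to a great-grandoffspring = 0.125.
Option 2: Σ r·B − C = (3·0.125·0.0273) − 0.2 = -0.1897625.
Option 2 has the higher net inclusive-fitness payoff.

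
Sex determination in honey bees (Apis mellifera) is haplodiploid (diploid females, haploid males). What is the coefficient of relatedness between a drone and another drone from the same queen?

Haploid brothers each carry a random half of the queen's diploid genome, so on average they share half: r = 1/2.

0.5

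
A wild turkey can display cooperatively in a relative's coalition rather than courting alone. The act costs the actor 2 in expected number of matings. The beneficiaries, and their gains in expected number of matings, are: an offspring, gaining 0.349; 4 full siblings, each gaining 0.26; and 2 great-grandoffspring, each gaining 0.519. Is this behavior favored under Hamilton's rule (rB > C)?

Hamilton's rule: the trait is favored when the sum of r·B over every recipient exceeds the actor's cost C.
r to an offspring = 0.5 (one parent–offspring link: r = (1/2)^1 = 1/2).
r to a full sibling = 1/2 (full sibs share both parents — two paths of length 2: r = 2·(1/2)^2 = 1/2).
r to a great-grandoffspring = 1/8 (three parent–offspring links: r = (1/2)^3 = 1/8).
Summing one r·B term per recipient: 1·0.5·0.349 + 4·0.5·0.26 + 2·0.125·0.519 = 0.82425.
0.82425 < 2: the indirect benefit is less than the cost.

No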